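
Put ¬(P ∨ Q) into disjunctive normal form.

¬P ∧ ¬Q

¬(P ∨ Q)
≡ ¬P ∧ ¬Q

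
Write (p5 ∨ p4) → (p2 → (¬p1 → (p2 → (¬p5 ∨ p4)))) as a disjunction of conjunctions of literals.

(p5 ∨ p4) → (p2 → (¬p1 → (p2 → (¬p5 ∨ p4))))
⇔ ¬(p5 ∨ p4) ∨ (p2 → (¬p1 → (p2 → (¬p5 ∨ p4))))   [eliminate →]
⇔ ¬(p5 ∨ p4) ∨ ¬p2 ∨ (¬p1 → (p2 → (¬p5 ∨ p4)))   [eliminate →]
⇔ ¬(p5 ∨ p4) ∨ ¬p2 ∨ ¬¬p1 ∨ (p2 → (¬p5 ∨ p4))   [eliminate →]
⇔ ¬(p5 ∨ p4) ∨ ¬p2 ∨ ¬¬p1 ∨ ¬p2 ∨ ¬p5 ∨ p4   [eliminate →]
⇔ (¬p5 ∧ ¬p4) ∨ ¬p2 ∨ ¬¬p1 ∨ ¬p2 ∨ ¬p5 ∨ p4   [De Morgan]
⇔ (¬p5 ∧ ¬p4) ∨ ¬p2 ∨ p1 ∨ ¬p2 ∨ ¬p5 ∨ p4   [double negation]
⇔ ¬p2 ∨ p1 ∨ ¬p5 ∨ p4   [simplify]

¬p2 ∨ p1 ∨ ¬p5 ∨ p4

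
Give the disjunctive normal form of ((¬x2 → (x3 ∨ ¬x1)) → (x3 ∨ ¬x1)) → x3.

(x2 ∧ ¬x3 ∧ x1) ∨ x3

((¬x2 → (x3 ∨ ¬x1)) → (x3 ∨ ¬x1)) → x3
⇔ ¬((¬x2 → (x3 ∨ ¬x1)) → (x3 ∨ ¬x1)) ∨ x3   — eliminate →
⇔ ¬(¬(¬x2 → (x3 ∨ ¬x1)) ∨ x3 ∨ ¬x1) ∨ x3   — eliminate →
⇔ ¬(¬(¬¬x2 ∨ x3 ∨ ¬x1) ∨ x3 ∨ ¬x1) ∨ x3   — eliminate →
⇔ (¬¬(¬¬x2 ∨ x3 ∨ ¬x1) ∧ ¬x3 ∧ ¬¬x1) ∨ x3   — De Morgan
⇔ ((¬¬x2 ∨ x3 ∨ ¬x1) ∧ ¬x3 ∧ ¬¬x1) ∨ x3   — double negation
⇔ ((x2 ∨ x3 ∨ ¬x1) ∧ ¬x3 ∧ ¬¬x1) ∨ x3   — double negation
⇔ ((x2 ∨ x3 ∨ ¬x1) ∧ ¬x3 ∧ x1) ∨ x3   — double negation
⇔ (x2 ∧ ¬x3 ∧ x1) ∨ (x3 ∧ ¬x3 ∧ x1) ∨ (¬x1 ∧ ¬x3 ∧ x1) ∨ x3   — distribute ∧ over ∨
⇔ (x2 ∧ ¬x3 ∧ x1) ∨ x3   — simplify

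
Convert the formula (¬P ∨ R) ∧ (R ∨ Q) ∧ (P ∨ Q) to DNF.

(¬P ∨ R) ∧ (R ∨ Q) ∧ (P ∨ Q)
⇔ ¬P ∧ R ∧ P ∨ ¬P ∧ R ∧ Q ∨ ¬P ∧ Q ∧ P ∨ ¬P ∧ Q ∧ Q ∨ R ∧ R ∧ P ∨ R ∧ R ∧ Q ∨ R ∧ Q ∧ P ∨ R ∧ Q ∧ Q   — distribute ∧ over ∨
⇔ ¬P ∧ Q ∨ R ∧ P ∨ R ∧ Q   — simplify

¬P ∧ Q ∨ R ∧ P ∨ R ∧ Q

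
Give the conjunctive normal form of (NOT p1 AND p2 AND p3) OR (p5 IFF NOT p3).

(NOT p1 AND p2 AND p3) OR (p5 IFF NOT p3)
≡ (NOT p1 AND p2 AND p3) OR ((p5 IMPLIES NOT p3) AND (NOT p3 IMPLIES p5))   — eliminate IFF
≡ (NOT p1 AND p2 AND p3) OR ((NOT p5 OR NOT p3) AND (NOT p3 IMPLIES p5))   — eliminate IMPLIES
≡ (NOT p1 AND p2 AND p3) OR ((NOT p5 OR NOT p3) AND (NOT NOT p3 OR p5))   — eliminate IMPLIES
≡ (NOT p1 AND p2 AND p3) OR ((NOT p5 OR NOT p3) AND (p3 OR p5))   — double negation
≡ (NOT p1 OR NOT p5 OR NOT p3) AND (NOT p1 OR p3 OR p5) AND (p2 OR NOT p5 OR NOT p3) AND (p2 OR p3 OR p5) AND (p3 OR NOT p5 OR NOT p3) AND (p3 OR p3 OR p5)   — distribute OR over AND
≡ (NOT p1 OR NOT p5 OR NOT p3) AND (p2 OR NOT p5 OR NOT p3) AND (p3 OR p5)   — simplify

(NOT p1 OR NOT p5 OR NOT p3) AND (p2 OR NOT p5 OR NOT p3) AND (p3 OR p5)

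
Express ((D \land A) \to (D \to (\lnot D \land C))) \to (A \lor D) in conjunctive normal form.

D \lor A

((D \land A) \to (D \to (\lnot D \land C))) \to (A \lor D)
≡ \lnot ((D \land A) \to (D \to (\lnot D \land C))) \lor A \lor D   (eliminate \to)
≡ \lnot (\lnot (D \land A) \lor (D \to (\lnot D \land C))) \lor A \lor D   (eliminate \to)
≡ \lnot (\lnot (D \land A) \lor \lnot D \lor (\lnot D \land C)) \lor A \lor D   (eliminate \to)
≡ (\lnot \lnot (D \land A) \land \lnot \lnot D \land \lnot (\lnot D \land C)) \lor A \lor D   (De Morgan)
≡ (D \land A \land \lnot \lnot D \land \lnot (\lnot D \land C)) \lor A \lor D   (double negation)
≡ (D \land A \land D \land \lnot (\lnot D \land C)) \lor A \lor D   (double negation)
≡ (D \land A \land D \land (\lnot \lnot D \lor \lnot C)) \lor A \lor D   (De Morgan)
≡ (D \land A \land D \land (D \lor \lnot C)) \lor A \lor D   (double negation)
≡ (D \lor A \lor D) \land (A \lor A \lor D) \land (D \lor A \lor D) \land (D \lor \lnot C \lor A \lor D)   (distribute \lor over \land)
≡ D \lor A   (simplify)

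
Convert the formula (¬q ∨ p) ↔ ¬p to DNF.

(¬q ∨ p) ↔ ¬p
≡ ((¬q ∨ p) → ¬p) ∧ (¬p → (¬q ∨ p))   [eliminate ↔]
≡ (¬(¬q ∨ p) ∨ ¬p) ∧ (¬p → (¬q ∨ p))   [eliminate →]
≡ (¬(¬q ∨ p) ∨ ¬p) ∧ (¬¬p ∨ ¬q ∨ p)   [eliminate →]
≡ ((¬¬q ∧ ¬p) ∨ ¬p) ∧ (¬¬p ∨ ¬q ∨ p)   [De Morgan]
≡ ((q ∧ ¬p) ∨ ¬p) ∧ (¬¬p ∨ ¬q ∨ p)   [double negation]
≡ ((q ∧ ¬p) ∨ ¬p) ∧ (p ∨ ¬q ∨ p)   [double negation]
≡ (q ∧ ¬p ∧ p) ∨ (q ∧ ¬p ∧ ¬q) ∨ (q ∧ ¬p ∧ p) ∨ (¬p ∧ p) ∨ (¬p ∧ ¬q) ∨ (¬p ∧ p)   [distribute ∧ over ∨]
≡ ¬p ∧ ¬q   [simplify]

¬p ∧ ¬q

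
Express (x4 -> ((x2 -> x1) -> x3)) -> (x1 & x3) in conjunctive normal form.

(x4 | x1) & (x4 | x3) & (~x2 | x1) & (~x3 | x1)

(x4 -> ((x2 -> x1) -> x3)) -> (x1 & x3)
= ~(x4 -> ((x2 -> x1) -> x3)) | (x1 & x3)   [eliminate ->]
= ~(~x4 | ((x2 -> x1) -> x3)) | (x1 & x3)   [eliminate ->]
= ~(~x4 | ~(x2 -> x1) | x3) | (x1 & x3)   [eliminate ->]
= ~(~x4 | ~(~x2 | x1) | x3) | (x1 & x3)   [eliminate ->]
= (~~x4 & ~~(~x2 | x1) & ~x3) | (x1 & x3)   [De Morgan]
= (x4 & ~~(~x2 | x1) & ~x3) | (x1 & x3)   [double negation]
= (x4 & (~x2 | x1) & ~x3) | (x1 & x3)   [double negation]
= (x4 | x1) & (x4 | x3) & (~x2 | x1 | x1) & (~x2 | x1 | x3) & (~x3 | x1) & (~x3 | x3)   [distribute | over &]
= (x4 | x1) & (x4 | x3) & (~x2 | x1) & (~x3 | x1)   [simplify]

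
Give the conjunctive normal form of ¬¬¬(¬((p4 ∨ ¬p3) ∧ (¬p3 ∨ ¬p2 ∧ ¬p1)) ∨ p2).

¬¬¬(¬((p4 ∨ ¬p3) ∧ (¬p3 ∨ ¬p2 ∧ ¬p1)) ∨ p2)
≡ ¬(¬((p4 ∨ ¬p3) ∧ (¬p3 ∨ ¬p2 ∧ ¬p1)) ∨ p2)   — double negation
≡ ¬¬((p4 ∨ ¬p3) ∧ (¬p3 ∨ ¬p2 ∧ ¬p1)) ∧ ¬p2   — De Morgan
≡ (p4 ∨ ¬p3) ∧ (¬p3 ∨ ¬p2 ∧ ¬p1) ∧ ¬p2   — double negation
≡ (p4 ∨ ¬p3) ∧ (¬p3 ∨ ¬p2) ∧ (¬p3 ∨ ¬p1) ∧ ¬p2   — distribute ∨ over ∧
≡ (p4 ∨ ¬p3) ∧ (¬p3 ∨ ¬p1) ∧ ¬p2   — simplify

(p4 ∨ ¬p3) ∧ (¬p3 ∨ ¬p1) ∧ ¬p2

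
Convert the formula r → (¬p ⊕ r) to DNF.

r → (¬p ⊕ r)
≡ ¬r ∨ (¬p ⊕ r)   [eliminate →]
≡ ¬r ∨ (¬p ∧ ¬r) ∨ (¬¬p ∧ r)   [expand ⊕]
≡ ¬r ∨ (¬p ∧ ¬r) ∨ (p ∧ r)   [double negation]
≡ ¬r ∨ (p ∧ r)   [simplify]

¬r ∨ (p ∧ r)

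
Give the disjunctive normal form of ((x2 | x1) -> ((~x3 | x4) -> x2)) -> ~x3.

((x2 | x1) -> ((~x3 | x4) -> x2)) -> ~x3
= ~((x2 | x1) -> ((~x3 | x4) -> x2)) | ~x3   [eliminate ->]
= ~(~(x2 | x1) | ((~x3 | x4) -> x2)) | ~x3   [eliminate ->]
= ~(~(x2 | x1) | ~(~x3 | x4) | x2) | ~x3   [eliminate ->]
= (~~(x2 | x1) & ~~(~x3 | x4) & ~x2) | ~x3   [De Morgan]
= ((x2 | x1) & ~~(~x3 | x4) & ~x2) | ~x3   [double negation]
= ((x2 | x1) & (~x3 | x4) & ~x2) | ~x3   [double negation]
= (x2 & ~x3 & ~x2) | (x2 & x4 & ~x2) | (x1 & ~x3 & ~x2) | (x1 & x4 & ~x2) | ~x3   [distribute & over |]
= (x1 & x4 & ~x2) | ~x3   [simplify]

(x1 & x4 & ~x2) | ~x3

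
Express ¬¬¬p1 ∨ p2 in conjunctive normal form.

¬p1 ∨ p2

¬¬¬p1 ∨ p2
≡ ¬p1 ∨ p2   [double negation]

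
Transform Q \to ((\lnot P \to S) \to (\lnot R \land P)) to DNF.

Q \to ((\lnot P \to S) \to (\lnot R \land P))
≡ \lnot Q \lor ((\lnot P \to S) \to (\lnot R \land P))
≡ \lnot Q \lor \lnot (\lnot P \to S) \lor (\lnot R \land P)
≡ \lnot Q \lor \lnot (\lnot \lnot P \lor S) \lor (\lnot R \land P)
≡ \lnot Q \lor (\lnot \lnot \lnot P \land \lnot S) \lor (\lnot R \land P)
≡ \lnot Q \lor (\lnot P \land \lnot S) \lor (\lnot R \land P)

\lnot Q \lor (\lnot P \land \lnot S) \lor (\lnot R \land P)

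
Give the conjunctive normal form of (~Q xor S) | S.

~Q | S

(~Q xor S) | S
⇔ ((~Q | S) & ~(~Q & S)) | S   [expand xor]
⇔ ((~Q | S) & (~~Q | ~S)) | S   [De Morgan]
⇔ ((~Q | S) & (Q | ~S)) | S   [double negation]
⇔ (~Q | S | S) & (Q | ~S | S)   [distribute | over &]
⇔ ~Q | S   [simplify]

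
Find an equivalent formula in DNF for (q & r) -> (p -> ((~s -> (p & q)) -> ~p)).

~q | ~r | ~p

(q & r) -> (p -> ((~s -> (p & q)) -> ~p))
≡ ~(q & r) | (p -> ((~s -> (p & q)) -> ~p))   [eliminate ->]
≡ ~(q & r) | ~p | ((~s -> (p & q)) -> ~p)   [eliminate ->]
≡ ~(q & r) | ~p | ~(~s -> (p & q)) | ~p   [eliminate ->]
≡ ~(q & r) | ~p | ~(~~s | (p & q)) | ~p   [eliminate ->]
≡ ~q | ~r | ~p | ~(~~s | (p & q)) | ~p   [De Morgan]
≡ ~q | ~r | ~p | (~~~s & ~(p & q)) | ~p   [De Morgan]
≡ ~q | ~r | ~p | (~s & ~(p & q)) | ~p   [double negation]
≡ ~q | ~r | ~p | (~s & (~p | ~q)) | ~p   [De Morgan]
≡ ~q | ~r | ~p | (~s & ~p) | (~s & ~q) | ~p   [distribute & over |]
≡ ~q | ~r | ~p   [simplify]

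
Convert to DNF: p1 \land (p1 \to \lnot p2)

p1 \land \lnot p2

p1 \land (p1 \to \lnot p2)
≡ p1 \land (\lnot p1 \lor \lnot p2)   [eliminate \to]
≡ (p1 \land \lnot p1) \lor (p1 \land \lnot p2)   [distribute \land over \lor]
≡ p1 \land \lnot p2   [simplify]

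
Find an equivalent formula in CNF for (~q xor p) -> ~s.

(q | p | ~s) & (~p | ~q | ~s)

(~q xor p) -> ~s
≡ ~(~q xor p) | ~s   — eliminate ->
≡ ~((~q | p) & ~(~q & p)) | ~s   — expand xor
≡ ~(~q | p) | ~~(~q & p) | ~s   — De Morgan
≡ (~~q & ~p) | ~~(~q & p) | ~s   — De Morgan
≡ (q & ~p) | ~~(~q & p) | ~s   — double negation
≡ (q & ~p) | (~q & p) | ~s   — double negation
≡ (q | ~q | ~s) & (q | p | ~s) & (~p | ~q | ~s) & (~p | p | ~s)   — distribute | over &
≡ (q | p | ~s) & (~p | ~q | ~s)   — simplify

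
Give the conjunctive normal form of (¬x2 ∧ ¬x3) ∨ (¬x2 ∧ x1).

(¬x2 ∧ ¬x3) ∨ (¬x2 ∧ x1)
≡ (¬x2 ∨ ¬x2) ∧ (¬x2 ∨ x1) ∧ (¬x3 ∨ ¬x2) ∧ (¬x3 ∨ x1)   [distribute ∨ over ∧]
≡ ¬x2 ∧ (¬x3 ∨ x1)   [simplify]

¬x2 ∧ (¬x3 ∨ x1)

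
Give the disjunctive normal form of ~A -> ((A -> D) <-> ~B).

~A -> ((A -> D) <-> ~B)
≡ ~~A | ((A -> D) <-> ~B)   (eliminate ->)
≡ ~~A | (((A -> D) -> ~B) & (~B -> (A -> D)))   (eliminate <->)
≡ ~~A | ((~(A -> D) | ~B) & (~B -> (A -> D)))   (eliminate ->)
≡ ~~A | ((~(~A | D) | ~B) & (~B -> (A -> D)))   (eliminate ->)
≡ ~~A | ((~(~A | D) | ~B) & (~~B | (A -> D)))   (eliminate ->)
≡ ~~A | ((~(~A | D) | ~B) & (~~B | ~A | D))   (eliminate ->)
≡ A | ((~(~A | D) | ~B) & (~~B | ~A | D))   (double negation)
≡ A | (((~~A & ~D) | ~B) & (~~B | ~A | D))   (De Morgan)
≡ A | (((A & ~D) | ~B) & (~~B | ~A | D))   (double negation)
≡ A | (((A & ~D) | ~B) & (B | ~A | D))   (double negation)
≡ A | (A & ~D & B) | (A & ~D & ~A) | (A & ~D & D) | (~B & B) | (~B & ~A) | (~B & D)   (distribute & over |)
≡ A | (~B & ~A) | (~B & D)   (simplify)

A | (~B & ~A) | (~B & D)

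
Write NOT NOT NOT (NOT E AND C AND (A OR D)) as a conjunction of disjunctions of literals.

NOT NOT NOT (NOT E AND C AND (A OR D))
≡ NOT (NOT E AND C AND (A OR D))   [double negation]
≡ NOT NOT E OR NOT C OR NOT (A OR D)   [De Morgan]
≡ E OR NOT C OR NOT (A OR D)   [double negation]
≡ E OR NOT C OR (NOT A AND NOT D)   [De Morgan]
≡ (E OR NOT C OR NOT A) AND (E OR NOT C OR NOT D)   [distribute OR over AND]

(E OR NOT C OR NOT A) AND (E OR NOT C OR NOT D)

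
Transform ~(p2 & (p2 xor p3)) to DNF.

~p2 | (p3 & p2)

~(p2 & (p2 xor p3))
≡ ~(p2 & ((p2 & ~p3) | (~p2 & p3)))   (expand xor)
≡ ~p2 | ~((p2 & ~p3) | (~p2 & p3))   (De Morgan)
≡ ~p2 | (~(p2 & ~p3) & ~(~p2 & p3))   (De Morgan)
≡ ~p2 | ((~p2 | ~~p3) & ~(~p2 & p3))   (De Morgan)
≡ ~p2 | ((~p2 | p3) & ~(~p2 & p3))   (double negation)
≡ ~p2 | ((~p2 | p3) & (~~p2 | ~p3))   (De Morgan)
≡ ~p2 | ((~p2 | p3) & (p2 | ~p3))   (double negation)
≡ ~p2 | (~p2 & p2) | (~p2 & ~p3) | (p3 & p2) | (p3 & ~p3)   (distribute & over |)
≡ ~p2 | (p3 & p2)   (simplify)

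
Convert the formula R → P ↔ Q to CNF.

(R ∨ Q) ∧ (¬P ∨ Q) ∧ (¬Q ∨ ¬R ∨ P)

R → P ↔ Q
⇔ ((R → P) → Q) ∧ (Q → (R → P))   (eliminate ↔)
⇔ (¬(R → P) ∨ Q) ∧ (Q → (R → P))   (eliminate →)
⇔ (¬(¬R ∨ P) ∨ Q) ∧ (Q → (R → P))   (eliminate →)
⇔ (¬(¬R ∨ P) ∨ Q) ∧ (¬Q ∨ (R → P))   (eliminate →)
⇔ (¬(¬R ∨ P) ∨ Q) ∧ (¬Q ∨ ¬R ∨ P)   (eliminate →)
⇔ (¬¬R ∧ ¬P ∨ Q) ∧ (¬Q ∨ ¬R ∨ P)   (De Morgan)
⇔ (R ∧ ¬P ∨ Q) ∧ (¬Q ∨ ¬R ∨ P)   (double negation)
⇔ (R ∨ Q) ∧ (¬P ∨ Q) ∧ (¬Q ∨ ¬R ∨ P)   (distribute ∨ over ∧)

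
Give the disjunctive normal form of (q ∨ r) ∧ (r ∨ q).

q ∨ r

(q ∨ r) ∧ (r ∨ q)
≡ (q ∧ r) ∨ (q ∧ q) ∨ (r ∧ r) ∨ (r ∧ q)   [distribute ∧ over ∨]
≡ q ∨ r   [simplify]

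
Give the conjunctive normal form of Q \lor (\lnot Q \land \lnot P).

Q \lor \lnot P

Q \lor (\lnot Q \land \lnot P)
= (Q \lor \lnot Q) \land (Q \lor \lnot P)   (distribute \lor over \land)
= Q \lor \lnot P   (simplify)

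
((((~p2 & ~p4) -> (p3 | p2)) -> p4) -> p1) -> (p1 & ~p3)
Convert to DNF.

((((~p2 & ~p4) -> (p3 | p2)) -> p4) -> p1) -> (p1 & ~p3)
⇔ ~((((~p2 & ~p4) -> (p3 | p2)) -> p4) -> p1) | (p1 & ~p3)   — eliminate ->
⇔ ~(~(((~p2 & ~p4) -> (p3 | p2)) -> p4) | p1) | (p1 & ~p3)   — eliminate ->
⇔ ~(~(~((~p2 & ~p4) -> (p3 | p2)) | p4) | p1) | (p1 & ~p3)   — eliminate ->
⇔ ~(~(~(~(~p2 & ~p4) | p3 | p2) | p4) | p1) | (p1 & ~p3)   — eliminate ->
⇔ (~~(~(~(~p2 & ~p4) | p3 | p2) | p4) & ~p1) | (p1 & ~p3)   — De Morgan
⇔ ((~(~(~p2 & ~p4) | p3 | p2) | p4) & ~p1) | (p1 & ~p3)   — double negation
⇔ (((~~(~p2 & ~p4) & ~p3 & ~p2) | p4) & ~p1) | (p1 & ~p3)   — De Morgan
⇔ (((~p2 & ~p4 & ~p3 & ~p2) | p4) & ~p1) | (p1 & ~p3)   — double negation
⇔ (~p2 & ~p4 & ~p3 & ~p2 & ~p1) | (p4 & ~p1) | (p1 & ~p3)   — distribute & over |
⇔ (~p2 & ~p4 & ~p3 & ~p1) | (p4 & ~p1) | (p1 & ~p3)   — simplify

(~p2 & ~p4 & ~p3 & ~p1) | (p4 & ~p1) | (p1 & ~p3)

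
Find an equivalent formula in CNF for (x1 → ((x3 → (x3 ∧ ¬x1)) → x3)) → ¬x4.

(x1 → ((x3 → (x3 ∧ ¬x1)) → x3)) → ¬x4
= ¬(x1 → ((x3 → (x3 ∧ ¬x1)) → x3)) ∨ ¬x4   [eliminate →]
= ¬(¬x1 ∨ ((x3 → (x3 ∧ ¬x1)) → x3)) ∨ ¬x4   [eliminate →]
= ¬(¬x1 ∨ ¬(x3 → (x3 ∧ ¬x1)) ∨ x3) ∨ ¬x4   [eliminate →]
= ¬(¬x1 ∨ ¬(¬x3 ∨ (x3 ∧ ¬x1)) ∨ x3) ∨ ¬x4   [eliminate →]
= (¬¬x1 ∧ ¬¬(¬x3 ∨ (x3 ∧ ¬x1)) ∧ ¬x3) ∨ ¬x4   [De Morgan]
= (x1 ∧ ¬¬(¬x3 ∨ (x3 ∧ ¬x1)) ∧ ¬x3) ∨ ¬x4   [double negation]
= (x1 ∧ (¬x3 ∨ (x3 ∧ ¬x1)) ∧ ¬x3) ∨ ¬x4   [double negation]
= (x1 ∨ ¬x4) ∧ (¬x3 ∨ x3 ∨ ¬x4) ∧ (¬x3 ∨ ¬x1 ∨ ¬x4) ∧ (¬x3 ∨ ¬x4)   [distribute ∨ over ∧]
= (x1 ∨ ¬x4) ∧ (¬x3 ∨ ¬x4)   [simplify]

(x1 ∨ ¬x4) ∧ (¬x3 ∨ ¬x4)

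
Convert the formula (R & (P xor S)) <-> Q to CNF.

(R & (P xor S)) <-> Q
= ((R & (P xor S)) -> Q) & (Q -> (R & (P xor S)))   [eliminate <->]
= (~(R & (P xor S)) | Q) & (Q -> (R & (P xor S)))   [eliminate ->]
= (~(R & (P | S) & ~(P & S)) | Q) & (Q -> (R & (P xor S)))   [expand xor]
= (~(R & (P | S) & ~(P & S)) | Q) & (~Q | (R & (P xor S)))   [eliminate ->]
= (~(R & (P | S) & ~(P & S)) | Q) & (~Q | (R & (P | S) & ~(P & S)))   [expand xor]
= (~R | ~(P | S) | ~~(P & S) | Q) & (~Q | (R & (P | S) & ~(P & S)))   [De Morgan]
= (~R | (~P & ~S) | ~~(P & S) | Q) & (~Q | (R & (P | S) & ~(P & S)))   [De Morgan]
= (~R | (~P & ~S) | (P & S) | Q) & (~Q | (R & (P | S) & ~(P & S)))   [double negation]
= (~R | (~P & ~S) | (P & S) | Q) & (~Q | (R & (P | S) & (~P | ~S)))   [De Morgan]
= (~R | ~P | P | Q) & (~R | ~P | S | Q) & (~R | ~S | P | Q) & (~R | ~S | S | Q) & (~Q | R) & (~Q | P | S) & (~Q | ~P | ~S)   [distribute | over &]
= (~R | ~P | S | Q) & (~R | ~S | P | Q) & (~Q | R) & (~Q | P | S) & (~Q | ~P | ~S)   [simplify]

(~R | ~P | S | Q) & (~R | ~S | P | Q) & (~Q | R) & (~Q | P | S) & (~Q | ~P | ~S)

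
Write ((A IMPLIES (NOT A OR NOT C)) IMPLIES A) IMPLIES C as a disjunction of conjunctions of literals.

NOT A OR C

((A IMPLIES (NOT A OR NOT C)) IMPLIES A) IMPLIES C
≡ NOT ((A IMPLIES (NOT A OR NOT C)) IMPLIES A) OR C   [eliminate IMPLIES]
≡ NOT (NOT (A IMPLIES (NOT A OR NOT C)) OR A) OR C   [eliminate IMPLIES]
≡ NOT (NOT (NOT A OR NOT A OR NOT C) OR A) OR C   [eliminate IMPLIES]
≡ (NOT NOT (NOT A OR NOT A OR NOT C) AND NOT A) OR C   [De Morgan]
≡ ((NOT A OR NOT A OR NOT C) AND NOT A) OR C   [double negation]
≡ (NOT A AND NOT A) OR (NOT A AND NOT A) OR (NOT C AND NOT A) OR C   [distribute AND over OR]
≡ NOT A OR C   [simplify]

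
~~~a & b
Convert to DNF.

~a & b

~~~a & b
≡ ~a & b   (double negation)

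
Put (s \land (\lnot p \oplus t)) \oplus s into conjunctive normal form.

(s \land (\lnot p \oplus t)) \oplus s
⇔ ((s \land (\lnot p \oplus t)) \lor s) \land \lnot (s \land (\lnot p \oplus t) \land s)   [expand \oplus]
⇔ ((s \land (\lnot p \lor t) \land \lnot (\lnot p \land t)) \lor s) \land \lnot (s \land (\lnot p \oplus t) \land s)   [expand \oplus]
⇔ ((s \land (\lnot p \lor t) \land \lnot (\lnot p \land t)) \lor s) \land \lnot (s \land (\lnot p \lor t) \land \lnot (\lnot p \land t) \land s)   [expand \oplus]
⇔ ((s \land (\lnot p \lor t) \land (\lnot \lnot p \lor \lnot t)) \lor s) \land \lnot (s \land (\lnot p \lor t) \land \lnot (\lnot p \land t) \land s)   [De Morgan]
⇔ ((s \land (\lnot p \lor t) \land (p \lor \lnot t)) \lor s) \land \lnot (s \land (\lnot p \lor t) \land \lnot (\lnot p \land t) \land s)   [double negation]
⇔ ((s \land (\lnot p \lor t) \land (p \lor \lnot t)) \lor s) \land (\lnot s \lor \lnot (\lnot p \lor t) \lor \lnot \lnot (\lnot p \land t) \lor \lnot s)   [De Morgan]
⇔ ((s \land (\lnot p \lor t) \land (p \lor \lnot t)) \lor s) \land (\lnot s \lor (\lnot \lnot p \land \lnot t) \lor \lnot \lnot (\lnot p \land t) \lor \lnot s)   [De Morgan]
⇔ ((s \land (\lnot p \lor t) \land (p \lor \lnot t)) \lor s) \land (\lnot s \lor (p \land \lnot t) \lor \lnot \lnot (\lnot p \land t) \lor \lnot s)   [double negation]
⇔ ((s \land (\lnot p \lor t) \land (p \lor \lnot t)) \lor s) \land (\lnot s \lor (p \land \lnot t) \lor (\lnot p \land t) \lor \lnot s)   [double negation]
⇔ (s \lor s) \land (\lnot p \lor t \lor s) \land (p \lor \lnot t \lor s) \land (\lnot s \lor p \lor \lnot p \lor \lnot s) \land (\lnot s \lor p \lor t \lor \lnot s) \land (\lnot s \lor \lnot t \lor \lnot p \lor \lnot s) \land (\lnot s \lor \lnot t \lor t \lor \lnot s)   [distribute \lor over \land]
⇔ s \land (\lnot s \lor p \lor t) \land (\lnot s \lor \lnot t \lor \lnot p)   [simplify]

s \land (\lnot s \lor p \lor t) \land (\lnot s \lor \lnot t \lor \lnot p)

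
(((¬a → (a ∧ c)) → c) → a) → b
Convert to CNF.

¬a ∨ b

(((¬a → (a ∧ c)) → c) → a) → b
≡ ¬(((¬a → (a ∧ c)) → c) → a) ∨ b   (eliminate →)
≡ ¬(¬((¬a → (a ∧ c)) → c) ∨ a) ∨ b   (eliminate →)
≡ ¬(¬(¬(¬a → (a ∧ c)) ∨ c) ∨ a) ∨ b   (eliminate →)
≡ ¬(¬(¬(¬¬a ∨ (a ∧ c)) ∨ c) ∨ a) ∨ b   (eliminate →)
≡ (¬¬(¬(¬¬a ∨ (a ∧ c)) ∨ c) ∧ ¬a) ∨ b   (De Morgan)
≡ ((¬(¬¬a ∨ (a ∧ c)) ∨ c) ∧ ¬a) ∨ b   (double negation)
≡ (((¬¬¬a ∧ ¬(a ∧ c)) ∨ c) ∧ ¬a) ∨ b   (De Morgan)
≡ (((¬a ∧ ¬(a ∧ c)) ∨ c) ∧ ¬a) ∨ b   (double negation)
≡ (((¬a ∧ (¬a ∨ ¬c)) ∨ c) ∧ ¬a) ∨ b   (De Morgan)
≡ (¬a ∨ c ∨ b) ∧ (¬a ∨ ¬c ∨ c ∨ b) ∧ (¬a ∨ b)   (distribute ∨ over ∧)
≡ ¬a ∨ b   (simplify)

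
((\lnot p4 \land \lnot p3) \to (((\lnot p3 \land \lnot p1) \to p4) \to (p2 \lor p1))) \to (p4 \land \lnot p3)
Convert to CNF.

\lnot p3 \land (p3 \lor p1 \lor p4) \land (\lnot p2 \lor p4) \land (\lnot p1 \lor p4)

((\lnot p4 \land \lnot p3) \to (((\lnot p3 \land \lnot p1) \to p4) \to (p2 \lor p1))) \to (p4 \land \lnot p3)
≡ \lnot ((\lnot p4 \land \lnot p3) \to (((\lnot p3 \land \lnot p1) \to p4) \to (p2 \lor p1))) \lor (p4 \land \lnot p3)   [eliminate \to]
≡ \lnot (\lnot (\lnot p4 \land \lnot p3) \lor (((\lnot p3 \land \lnot p1) \to p4) \to (p2 \lor p1))) \lor (p4 \land \lnot p3)   [eliminate \to]
≡ \lnot (\lnot (\lnot p4 \land \lnot p3) \lor \lnot ((\lnot p3 \land \lnot p1) \to p4) \lor p2 \lor p1) \lor (p4 \land \lnot p3)   [eliminate \to]
≡ \lnot (\lnot (\lnot p4 \land \lnot p3) \lor \lnot (\lnot (\lnot p3 \land \lnot p1) \lor p4) \lor p2 \lor p1) \lor (p4 \land \lnot p3)   [eliminate \to]
≡ (\lnot \lnot (\lnot p4 \land \lnot p3) \land \lnot \lnot (\lnot (\lnot p3 \land \lnot p1) \lor p4) \land \lnot p2 \land \lnot p1) \lor (p4 \land \lnot p3)   [De Morgan]
≡ (\lnot p4 \land \lnot p3 \land \lnot \lnot (\lnot (\lnot p3 \land \lnot p1) \lor p4) \land \lnot p2 \land \lnot p1) \lor (p4 \land \lnot p3)   [double negation]
≡ (\lnot p4 \land \lnot p3 \land (\lnot (\lnot p3 \land \lnot p1) \lor p4) \land \lnot p2 \land \lnot p1) \lor (p4 \land \lnot p3)   [double negation]
≡ (\lnot p4 \land \lnot p3 \land (\lnot \lnot p3 \lor \lnot \lnot p1 \lor p4) \land \lnot p2 \land \lnot p1) \lor (p4 \land \lnot p3)   [De Morgan]
≡ (\lnot p4 \land \lnot p3 \land (p3 \lor \lnot \lnot p1 \lor p4) \land \lnot p2 \land \lnot p1) \lor (p4 \land \lnot p3)   [double negation]
≡ (\lnot p4 \land \lnot p3 \land (p3 \lor p1 \lor p4) \land \lnot p2 \land \lnot p1) \lor (p4 \land \lnot p3)   [double negation]
≡ (\lnot p4 \lor p4) \land (\lnot p4 \lor \lnot p3) \land (\lnot p3 \lor p4) \land (\lnot p3 \lor \lnot p3) \land (p3 \lor p1 \lor p4 \lor p4) \land (p3 \lor p1 \lor p4 \lor \lnot p3) \land (\lnot p2 \lor p4) \land (\lnot p2 \lor \lnot p3) \land (\lnot p1 \lor p4) \land (\lnot p1 \lor \lnot p3)   [distribute \lor over \land]
≡ \lnot p3 \land (p3 \lor p1 \lor p4) \land (\lnot p2 \lor p4) \land (\lnot p1 \lor p4)   [simplify]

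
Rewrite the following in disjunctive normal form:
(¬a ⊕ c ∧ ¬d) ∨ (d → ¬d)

¬a ∧ ¬c ∨ ¬a ∧ d ∨ ¬d

(¬a ⊕ c ∧ ¬d) ∨ (d → ¬d)
= ¬a ∧ ¬(c ∧ ¬d) ∨ ¬¬a ∧ c ∧ ¬d ∨ (d → ¬d)
= ¬a ∧ ¬(c ∧ ¬d) ∨ ¬¬a ∧ c ∧ ¬d ∨ ¬d ∨ ¬d
= ¬a ∧ (¬c ∨ ¬¬d) ∨ ¬¬a ∧ c ∧ ¬d ∨ ¬d ∨ ¬d
= ¬a ∧ (¬c ∨ d) ∨ ¬¬a ∧ c ∧ ¬d ∨ ¬d ∨ ¬d
= ¬a ∧ (¬c ∨ d) ∨ a ∧ c ∧ ¬d ∨ ¬d ∨ ¬d
= ¬a ∧ ¬c ∨ ¬a ∧ d ∨ a ∧ c ∧ ¬d ∨ ¬d ∨ ¬d
= ¬a ∧ ¬c ∨ ¬a ∧ d ∨ ¬d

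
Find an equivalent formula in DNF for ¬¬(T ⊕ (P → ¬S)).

¬¬(T ⊕ (P → ¬S))
⇔ ¬¬((T ∧ ¬(P → ¬S)) ∨ (¬T ∧ (P → ¬S)))   — expand ⊕
⇔ ¬¬((T ∧ ¬(¬P ∨ ¬S)) ∨ (¬T ∧ (P → ¬S)))   — eliminate →
⇔ ¬¬((T ∧ ¬(¬P ∨ ¬S)) ∨ (¬T ∧ (¬P ∨ ¬S)))   — eliminate →
⇔ (T ∧ ¬(¬P ∨ ¬S)) ∨ (¬T ∧ (¬P ∨ ¬S))   — double negation
⇔ (T ∧ ¬¬P ∧ ¬¬S) ∨ (¬T ∧ (¬P ∨ ¬S))   — De Morgan
⇔ (T ∧ P ∧ ¬¬S) ∨ (¬T ∧ (¬P ∨ ¬S))   — double negation
⇔ (T ∧ P ∧ S) ∨ (¬T ∧ (¬P ∨ ¬S))   — double negation
⇔ (T ∧ P ∧ S) ∨ (¬T ∧ ¬P) ∨ (¬T ∧ ¬S)   — distribute ∧ over ∨

(T ∧ P ∧ S) ∨ (¬T ∧ ¬P) ∨ (¬T ∧ ¬S)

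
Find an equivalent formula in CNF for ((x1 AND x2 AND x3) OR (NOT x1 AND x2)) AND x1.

x2 AND (x3 OR NOT x1) AND x1

((x1 AND x2 AND x3) OR (NOT x1 AND x2)) AND x1
= (x1 OR NOT x1) AND (x1 OR x2) AND (x2 OR NOT x1) AND (x2 OR x2) AND (x3 OR NOT x1) AND (x3 OR x2) AND x1   [distribute OR over AND]
= x2 AND (x3 OR NOT x1) AND x1   [simplify]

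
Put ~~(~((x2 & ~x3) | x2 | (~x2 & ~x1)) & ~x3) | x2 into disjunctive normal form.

~~(~((x2 & ~x3) | x2 | (~x2 & ~x1)) & ~x3) | x2
⇔ (~((x2 & ~x3) | x2 | (~x2 & ~x1)) & ~x3) | x2   [double negation]
⇔ (~(x2 & ~x3) & ~x2 & ~(~x2 & ~x1) & ~x3) | x2   [De Morgan]
⇔ ((~x2 | ~~x3) & ~x2 & ~(~x2 & ~x1) & ~x3) | x2   [De Morgan]
⇔ ((~x2 | x3) & ~x2 & ~(~x2 & ~x1) & ~x3) | x2   [double negation]
⇔ ((~x2 | x3) & ~x2 & (~~x2 | ~~x1) & ~x3) | x2   [De Morgan]
⇔ ((~x2 | x3) & ~x2 & (x2 | ~~x1) & ~x3) | x2   [double negation]
⇔ ((~x2 | x3) & ~x2 & (x2 | x1) & ~x3) | x2   [double negation]
⇔ (~x2 & ~x2 & x2 & ~x3) | (~x2 & ~x2 & x1 & ~x3) | (x3 & ~x2 & x2 & ~x3) | (x3 & ~x2 & x1 & ~x3) | x2   [distribute & over |]
⇔ (~x2 & x1 & ~x3) | x2   [simplify]

(~x2 & x1 & ~x3) | x2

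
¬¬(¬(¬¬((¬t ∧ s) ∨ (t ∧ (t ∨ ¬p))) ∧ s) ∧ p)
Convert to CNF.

¬¬(¬(¬¬((¬t ∧ s) ∨ (t ∧ (t ∨ ¬p))) ∧ s) ∧ p)
≡ ¬(¬¬((¬t ∧ s) ∨ (t ∧ (t ∨ ¬p))) ∧ s) ∧ p   (double negation)
≡ (¬¬¬((¬t ∧ s) ∨ (t ∧ (t ∨ ¬p))) ∨ ¬s) ∧ p   (De Morgan)
≡ (¬((¬t ∧ s) ∨ (t ∧ (t ∨ ¬p))) ∨ ¬s) ∧ p   (double negation)
≡ ((¬(¬t ∧ s) ∧ ¬(t ∧ (t ∨ ¬p))) ∨ ¬s) ∧ p   (De Morgan)
≡ (((¬¬t ∨ ¬s) ∧ ¬(t ∧ (t ∨ ¬p))) ∨ ¬s) ∧ p   (De Morgan)
≡ (((t ∨ ¬s) ∧ ¬(t ∧ (t ∨ ¬p))) ∨ ¬s) ∧ p   (double negation)
≡ (((t ∨ ¬s) ∧ (¬t ∨ ¬(t ∨ ¬p))) ∨ ¬s) ∧ p   (De Morgan)
≡ (((t ∨ ¬s) ∧ (¬t ∨ (¬t ∧ ¬¬p))) ∨ ¬s) ∧ p   (De Morgan)
≡ (((t ∨ ¬s) ∧ (¬t ∨ (¬t ∧ p))) ∨ ¬s) ∧ p   (double negation)
≡ (t ∨ ¬s ∨ ¬s) ∧ (¬t ∨ ¬t ∨ ¬s) ∧ (¬t ∨ p ∨ ¬s) ∧ p   (distribute ∨ over ∧)
≡ (t ∨ ¬s) ∧ (¬t ∨ ¬s) ∧ p   (simplify)

(t ∨ ¬s) ∧ (¬t ∨ ¬s) ∧ p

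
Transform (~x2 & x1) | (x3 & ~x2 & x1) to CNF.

(~x2 & x1) | (x3 & ~x2 & x1)
≡ (~x2 | x3) & (~x2 | ~x2) & (~x2 | x1) & (x1 | x3) & (x1 | ~x2) & (x1 | x1)   [distribute | over &]
≡ ~x2 & x1   [simplify]

~x2 & x1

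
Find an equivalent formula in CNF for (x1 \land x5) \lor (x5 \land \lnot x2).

(x1 \lor \lnot x2) \land x5

(x1 \land x5) \lor (x5 \land \lnot x2)
= (x1 \lor x5) \land (x1 \lor \lnot x2) \land (x5 \lor x5) \land (x5 \lor \lnot x2)   — distribute \lor over \land
= (x1 \lor \lnot x2) \land x5   — simplify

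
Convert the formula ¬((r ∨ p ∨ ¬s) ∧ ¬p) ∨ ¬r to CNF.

¬((r ∨ p ∨ ¬s) ∧ ¬p) ∨ ¬r
= ¬(r ∨ p ∨ ¬s) ∨ ¬¬p ∨ ¬r   [De Morgan]
= (¬r ∧ ¬p ∧ ¬¬s) ∨ ¬¬p ∨ ¬r   [De Morgan]
= (¬r ∧ ¬p ∧ s) ∨ ¬¬p ∨ ¬r   [double negation]
= (¬r ∧ ¬p ∧ s) ∨ p ∨ ¬r   [double negation]
= (¬r ∨ p ∨ ¬r) ∧ (¬p ∨ p ∨ ¬r) ∧ (s ∨ p ∨ ¬r)   [distribute ∨ over ∧]
= ¬r ∨ p   [simplify]

¬r ∨ p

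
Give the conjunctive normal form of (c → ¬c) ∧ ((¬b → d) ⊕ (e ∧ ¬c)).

¬c ∧ (b ∨ d ∨ e) ∧ (¬b ∨ ¬e ∨ c) ∧ (¬d ∨ ¬e ∨ c)

(c → ¬c) ∧ ((¬b → d) ⊕ (e ∧ ¬c))
= (¬c ∨ ¬c) ∧ ((¬b → d) ⊕ (e ∧ ¬c))   [eliminate →]
= (¬c ∨ ¬c) ∧ ((¬b → d) ∨ (e ∧ ¬c)) ∧ ¬((¬b → d) ∧ e ∧ ¬c)   [expand ⊕]
= (¬c ∨ ¬c) ∧ (¬¬b ∨ d ∨ (e ∧ ¬c)) ∧ ¬((¬b → d) ∧ e ∧ ¬c)   [eliminate →]
= (¬c ∨ ¬c) ∧ (¬¬b ∨ d ∨ (e ∧ ¬c)) ∧ ¬((¬¬b ∨ d) ∧ e ∧ ¬c)   [eliminate →]
= (¬c ∨ ¬c) ∧ (b ∨ d ∨ (e ∧ ¬c)) ∧ ¬((¬¬b ∨ d) ∧ e ∧ ¬c)   [double negation]
= (¬c ∨ ¬c) ∧ (b ∨ d ∨ (e ∧ ¬c)) ∧ (¬(¬¬b ∨ d) ∨ ¬e ∨ ¬¬c)   [De Morgan]
= (¬c ∨ ¬c) ∧ (b ∨ d ∨ (e ∧ ¬c)) ∧ ((¬¬¬b ∧ ¬d) ∨ ¬e ∨ ¬¬c)   [De Morgan]
= (¬c ∨ ¬c) ∧ (b ∨ d ∨ (e ∧ ¬c)) ∧ ((¬b ∧ ¬d) ∨ ¬e ∨ ¬¬c)   [double negation]
= (¬c ∨ ¬c) ∧ (b ∨ d ∨ (e ∧ ¬c)) ∧ ((¬b ∧ ¬d) ∨ ¬e ∨ c)   [double negation]
= (¬c ∨ ¬c) ∧ (b ∨ d ∨ e) ∧ (b ∨ d ∨ ¬c) ∧ (¬b ∨ ¬e ∨ c) ∧ (¬d ∨ ¬e ∨ c)   [distribute ∨ over ∧]
= ¬c ∧ (b ∨ d ∨ e) ∧ (¬b ∨ ¬e ∨ c) ∧ (¬d ∨ ¬e ∨ c)   [simplify]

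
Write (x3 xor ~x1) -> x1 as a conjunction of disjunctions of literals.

x1 | x3

(x3 xor ~x1) -> x1
≡ ~(x3 xor ~x1) | x1   [eliminate ->]
≡ ~((x3 | ~x1) & ~(x3 & ~x1)) | x1   [expand xor]
≡ ~(x3 | ~x1) | ~~(x3 & ~x1) | x1   [De Morgan]
≡ (~x3 & ~~x1) | ~~(x3 & ~x1) | x1   [De Morgan]
≡ (~x3 & x1) | ~~(x3 & ~x1) | x1   [double negation]
≡ (~x3 & x1) | (x3 & ~x1) | x1   [double negation]
≡ (~x3 | x3 | x1) & (~x3 | ~x1 | x1) & (x1 | x3 | x1) & (x1 | ~x1 | x1)   [distribute | over &]
≡ x1 | x3   [simplify]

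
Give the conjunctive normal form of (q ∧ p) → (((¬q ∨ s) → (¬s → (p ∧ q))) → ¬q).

(q ∧ p) → (((¬q ∨ s) → (¬s → (p ∧ q))) → ¬q)
≡ ¬(q ∧ p) ∨ (((¬q ∨ s) → (¬s → (p ∧ q))) → ¬q)   [eliminate →]
≡ ¬(q ∧ p) ∨ ¬((¬q ∨ s) → (¬s → (p ∧ q))) ∨ ¬q   [eliminate →]
≡ ¬(q ∧ p) ∨ ¬(¬(¬q ∨ s) ∨ (¬s → (p ∧ q))) ∨ ¬q   [eliminate →]
≡ ¬(q ∧ p) ∨ ¬(¬(¬q ∨ s) ∨ ¬¬s ∨ (p ∧ q)) ∨ ¬q   [eliminate →]
≡ ¬q ∨ ¬p ∨ ¬(¬(¬q ∨ s) ∨ ¬¬s ∨ (p ∧ q)) ∨ ¬q   [De Morgan]
≡ ¬q ∨ ¬p ∨ (¬¬(¬q ∨ s) ∧ ¬¬¬s ∧ ¬(p ∧ q)) ∨ ¬q   [De Morgan]
≡ ¬q ∨ ¬p ∨ ((¬q ∨ s) ∧ ¬¬¬s ∧ ¬(p ∧ q)) ∨ ¬q   [double negation]
≡ ¬q ∨ ¬p ∨ ((¬q ∨ s) ∧ ¬s ∧ ¬(p ∧ q)) ∨ ¬q   [double negation]
≡ ¬q ∨ ¬p ∨ ((¬q ∨ s) ∧ ¬s ∧ (¬p ∨ ¬q)) ∨ ¬q   [De Morgan]
≡ (¬q ∨ ¬p ∨ ¬q ∨ s ∨ ¬q) ∧ (¬q ∨ ¬p ∨ ¬s ∨ ¬q) ∧ (¬q ∨ ¬p ∨ ¬p ∨ ¬q ∨ ¬q)   [distribute ∨ over ∧]
≡ ¬q ∨ ¬p   [simplify]

¬q ∨ ¬p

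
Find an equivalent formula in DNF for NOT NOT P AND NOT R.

NOT NOT P AND NOT R
= P AND NOT R   [double negation]

P AND NOT R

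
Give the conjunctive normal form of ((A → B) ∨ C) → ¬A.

((A → B) ∨ C) → ¬A
⇔ ¬((A → B) ∨ C) ∨ ¬A   — eliminate →
⇔ ¬(¬A ∨ B ∨ C) ∨ ¬A   — eliminate →
⇔ (¬¬A ∧ ¬B ∧ ¬C) ∨ ¬A   — De Morgan
⇔ (A ∧ ¬B ∧ ¬C) ∨ ¬A   — double negation
⇔ (A ∨ ¬A) ∧ (¬B ∨ ¬A) ∧ (¬C ∨ ¬A)   — distribute ∨ over ∧
⇔ (¬B ∨ ¬A) ∧ (¬C ∨ ¬A)   — simplify

(¬B ∨ ¬A) ∧ (¬C ∨ ¬A)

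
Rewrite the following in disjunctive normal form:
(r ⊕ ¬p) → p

(¬p ∧ r) ∨ p

(r ⊕ ¬p) → p
⇔ ¬(r ⊕ ¬p) ∨ p   (eliminate →)
⇔ ¬((r ∧ ¬¬p) ∨ (¬r ∧ ¬p)) ∨ p   (expand ⊕)
⇔ (¬(r ∧ ¬¬p) ∧ ¬(¬r ∧ ¬p)) ∨ p   (De Morgan)
⇔ ((¬r ∨ ¬¬¬p) ∧ ¬(¬r ∧ ¬p)) ∨ p   (De Morgan)
⇔ ((¬r ∨ ¬p) ∧ ¬(¬r ∧ ¬p)) ∨ p   (double negation)
⇔ ((¬r ∨ ¬p) ∧ (¬¬r ∨ ¬¬p)) ∨ p   (De Morgan)
⇔ ((¬r ∨ ¬p) ∧ (r ∨ ¬¬p)) ∨ p   (double negation)
⇔ ((¬r ∨ ¬p) ∧ (r ∨ p)) ∨ p   (double negation)
⇔ (¬r ∧ r) ∨ (¬r ∧ p) ∨ (¬p ∧ r) ∨ (¬p ∧ p) ∨ p   (distribute ∧ over ∨)
⇔ (¬p ∧ r) ∨ p   (simplify)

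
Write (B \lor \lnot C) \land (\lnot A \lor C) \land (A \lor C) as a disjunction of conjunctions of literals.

(B \lor \lnot C) \land (\lnot A \lor C) \land (A \lor C)
⇔ (B \land \lnot A \land A) \lor (B \land \lnot A \land C) \lor (B \land C \land A) \lor (B \land C \land C) \lor (\lnot C \land \lnot A \land A) \lor (\lnot C \land \lnot A \land C) \lor (\lnot C \land C \land A) \lor (\lnot C \land C \land C)
⇔ B \land C

B \land C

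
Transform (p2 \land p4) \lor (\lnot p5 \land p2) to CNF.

p2 \land (p4 \lor \lnot p5)

(p2 \land p4) \lor (\lnot p5 \land p2)
⇔ (p2 \lor \lnot p5) \land (p2 \lor p2) \land (p4 \lor \lnot p5) \land (p4 \lor p2)
⇔ p2 \land (p4 \lor \lnot p5)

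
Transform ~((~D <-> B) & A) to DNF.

~((~D <-> B) & A)
⇔ ~((~D -> B) & (B -> ~D) & A)   — eliminate <->
⇔ ~((~~D | B) & (B -> ~D) & A)   — eliminate ->
⇔ ~((~~D | B) & (~B | ~D) & A)   — eliminate ->
⇔ ~(~~D | B) | ~(~B | ~D) | ~A   — De Morgan
⇔ (~~~D & ~B) | ~(~B | ~D) | ~A   — De Morgan
⇔ (~D & ~B) | ~(~B | ~D) | ~A   — double negation
⇔ (~D & ~B) | (~~B & ~~D) | ~A   — De Morgan
⇔ (~D & ~B) | (B & ~~D) | ~A   — double negation
⇔ (~D & ~B) | (B & D) | ~A   — double negation

(~D & ~B) | (B & D) | ~A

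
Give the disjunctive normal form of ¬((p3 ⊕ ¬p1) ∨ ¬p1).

¬p3 ∧ p1

¬((p3 ⊕ ¬p1) ∨ ¬p1)
⇔ ¬((p3 ∧ ¬¬p1) ∨ (¬p3 ∧ ¬p1) ∨ ¬p1)   — expand ⊕
⇔ ¬(p3 ∧ ¬¬p1) ∧ ¬(¬p3 ∧ ¬p1) ∧ ¬¬p1   — De Morgan
⇔ (¬p3 ∨ ¬¬¬p1) ∧ ¬(¬p3 ∧ ¬p1) ∧ ¬¬p1   — De Morgan
⇔ (¬p3 ∨ ¬p1) ∧ ¬(¬p3 ∧ ¬p1) ∧ ¬¬p1   — double negation
⇔ (¬p3 ∨ ¬p1) ∧ (¬¬p3 ∨ ¬¬p1) ∧ ¬¬p1   — De Morgan
⇔ (¬p3 ∨ ¬p1) ∧ (p3 ∨ ¬¬p1) ∧ ¬¬p1   — double negation
⇔ (¬p3 ∨ ¬p1) ∧ (p3 ∨ p1) ∧ ¬¬p1   — double negation
⇔ (¬p3 ∨ ¬p1) ∧ (p3 ∨ p1) ∧ p1   — double negation
⇔ (¬p3 ∧ p3 ∧ p1) ∨ (¬p3 ∧ p1 ∧ p1) ∨ (¬p1 ∧ p3 ∧ p1) ∨ (¬p1 ∧ p1 ∧ p1)   — distribute ∧ over ∨
⇔ ¬p3 ∧ p1   — simplify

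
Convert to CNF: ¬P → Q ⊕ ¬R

¬P → Q ⊕ ¬R
⇔ ¬¬P ∨ (Q ⊕ ¬R)   [eliminate →]
⇔ ¬¬P ∨ (Q ∨ ¬R) ∧ ¬(Q ∧ ¬R)   [expand ⊕]
⇔ P ∨ (Q ∨ ¬R) ∧ ¬(Q ∧ ¬R)   [double negation]
⇔ P ∨ (Q ∨ ¬R) ∧ (¬Q ∨ ¬¬R)   [De Morgan]
⇔ P ∨ (Q ∨ ¬R) ∧ (¬Q ∨ R)   [double negation]
⇔ (P ∨ Q ∨ ¬R) ∧ (P ∨ ¬Q ∨ R)   [distribute ∨ over ∧]

(P ∨ Q ∨ ¬R) ∧ (P ∨ ¬Q ∨ R)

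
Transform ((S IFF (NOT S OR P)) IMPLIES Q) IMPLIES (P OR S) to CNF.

S OR P

((S IFF (NOT S OR P)) IMPLIES Q) IMPLIES (P OR S)
≡ NOT ((S IFF (NOT S OR P)) IMPLIES Q) OR P OR S   [eliminate IMPLIES]
≡ NOT (NOT (S IFF (NOT S OR P)) OR Q) OR P OR S   [eliminate IMPLIES]
≡ NOT (NOT ((S IMPLIES (NOT S OR P)) AND ((NOT S OR P) IMPLIES S)) OR Q) OR P OR S   [eliminate IFF]
≡ NOT (NOT ((NOT S OR NOT S OR P) AND ((NOT S OR P) IMPLIES S)) OR Q) OR P OR S   [eliminate IMPLIES]
≡ NOT (NOT ((NOT S OR NOT S OR P) AND (NOT (NOT S OR P) OR S)) OR Q) OR P OR S   [eliminate IMPLIES]
≡ (NOT NOT ((NOT S OR NOT S OR P) AND (NOT (NOT S OR P) OR S)) AND NOT Q) OR P OR S   [De Morgan]
≡ ((NOT S OR NOT S OR P) AND (NOT (NOT S OR P) OR S) AND NOT Q) OR P OR S   [double negation]
≡ ((NOT S OR NOT S OR P) AND ((NOT NOT S AND NOT P) OR S) AND NOT Q) OR P OR S   [De Morgan]
≡ ((NOT S OR NOT S OR P) AND ((S AND NOT P) OR S) AND NOT Q) OR P OR S   [double negation]
≡ (NOT S OR NOT S OR P OR P OR S) AND (S OR S OR P OR S) AND (NOT P OR S OR P OR S) AND (NOT Q OR P OR S)   [distribute OR over AND]
≡ S OR P   [simplify]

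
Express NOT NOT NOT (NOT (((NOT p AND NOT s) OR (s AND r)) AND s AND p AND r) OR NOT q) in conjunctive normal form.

NOT NOT NOT (NOT (((NOT p AND NOT s) OR (s AND r)) AND s AND p AND r) OR NOT q)
= NOT (NOT (((NOT p AND NOT s) OR (s AND r)) AND s AND p AND r) OR NOT q)
= NOT NOT (((NOT p AND NOT s) OR (s AND r)) AND s AND p AND r) AND NOT NOT q
= ((NOT p AND NOT s) OR (s AND r)) AND s AND p AND r AND NOT NOT q
= ((NOT p AND NOT s) OR (s AND r)) AND s AND p AND r AND q
= (NOT p OR s) AND (NOT p OR r) AND (NOT s OR s) AND (NOT s OR r) AND s AND p AND r AND q
= s AND p AND r AND q

s AND p AND r AND q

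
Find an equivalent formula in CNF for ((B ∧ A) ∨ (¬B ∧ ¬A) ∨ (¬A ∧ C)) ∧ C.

((B ∧ A) ∨ (¬B ∧ ¬A) ∨ (¬A ∧ C)) ∧ C
= (B ∨ ¬B ∨ ¬A) ∧ (B ∨ ¬B ∨ C) ∧ (B ∨ ¬A ∨ ¬A) ∧ (B ∨ ¬A ∨ C) ∧ (A ∨ ¬B ∨ ¬A) ∧ (A ∨ ¬B ∨ C) ∧ (A ∨ ¬A ∨ ¬A) ∧ (A ∨ ¬A ∨ C) ∧ C   [distribute ∨ over ∧]
= (B ∨ ¬A) ∧ C   [simplify]

(B ∨ ¬A) ∧ C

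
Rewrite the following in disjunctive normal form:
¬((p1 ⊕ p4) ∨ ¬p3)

(¬p1 ∧ ¬p4 ∧ p3) ∨ (p4 ∧ p1 ∧ p3)

¬((p1 ⊕ p4) ∨ ¬p3)
≡ ¬((p1 ∧ ¬p4) ∨ (¬p1 ∧ p4) ∨ ¬p3)   (expand ⊕)
≡ ¬(p1 ∧ ¬p4) ∧ ¬(¬p1 ∧ p4) ∧ ¬¬p3   (De Morgan)
≡ (¬p1 ∨ ¬¬p4) ∧ ¬(¬p1 ∧ p4) ∧ ¬¬p3   (De Morgan)
≡ (¬p1 ∨ p4) ∧ ¬(¬p1 ∧ p4) ∧ ¬¬p3   (double negation)
≡ (¬p1 ∨ p4) ∧ (¬¬p1 ∨ ¬p4) ∧ ¬¬p3   (De Morgan)
≡ (¬p1 ∨ p4) ∧ (p1 ∨ ¬p4) ∧ ¬¬p3   (double negation)
≡ (¬p1 ∨ p4) ∧ (p1 ∨ ¬p4) ∧ p3   (double negation)
≡ (¬p1 ∧ p1 ∧ p3) ∨ (¬p1 ∧ ¬p4 ∧ p3) ∨ (p4 ∧ p1 ∧ p3) ∨ (p4 ∧ ¬p4 ∧ p3)   (distribute ∧ over ∨)
≡ (¬p1 ∧ ¬p4 ∧ p3) ∨ (p4 ∧ p1 ∧ p3)   (simplify)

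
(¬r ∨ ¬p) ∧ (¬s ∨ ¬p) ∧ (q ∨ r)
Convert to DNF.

(¬r ∧ ¬s ∧ q) ∨ (¬p ∧ q) ∨ (¬p ∧ r)

(¬r ∨ ¬p) ∧ (¬s ∨ ¬p) ∧ (q ∨ r)
⇔ (¬r ∧ ¬s ∧ q) ∨ (¬r ∧ ¬s ∧ r) ∨ (¬r ∧ ¬p ∧ q) ∨ (¬r ∧ ¬p ∧ r) ∨ (¬p ∧ ¬s ∧ q) ∨ (¬p ∧ ¬s ∧ r) ∨ (¬p ∧ ¬p ∧ q) ∨ (¬p ∧ ¬p ∧ r)   [distribute ∧ over ∨]
⇔ (¬r ∧ ¬s ∧ q) ∨ (¬p ∧ q) ∨ (¬p ∧ r)   [simplify]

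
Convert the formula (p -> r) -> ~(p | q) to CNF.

(p | ~q) & (~r | ~p) & (~r | ~q)

(p -> r) -> ~(p | q)
= ~(p -> r) | ~(p | q)
= ~(~p | r) | ~(p | q)
= (~~p & ~r) | ~(p | q)
= (p & ~r) | ~(p | q)
= (p & ~r) | (~p & ~q)
= (p | ~p) & (p | ~q) & (~r | ~p) & (~r | ~q)
= (p | ~q) & (~r | ~p) & (~r | ~q)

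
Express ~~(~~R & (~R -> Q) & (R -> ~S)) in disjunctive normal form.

~~(~~R & (~R -> Q) & (R -> ~S))
≡ ~~(~~R & (~~R | Q) & (R -> ~S))   [eliminate ->]
≡ ~~(~~R & (~~R | Q) & (~R | ~S))   [eliminate ->]
≡ ~~R & (~~R | Q) & (~R | ~S)   [double negation]
≡ R & (~~R | Q) & (~R | ~S)   [double negation]
≡ R & (R | Q) & (~R | ~S)   [double negation]
≡ (R & R & ~R) | (R & R & ~S) | (R & Q & ~R) | (R & Q & ~S)   [distribute & over |]
≡ R & ~S   [simplify]

R & ~S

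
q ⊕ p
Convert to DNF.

q ∧ ¬p ∨ ¬q ∧ p

q ⊕ p
= q ∧ ¬p ∨ ¬q ∧ p   (expand ⊕)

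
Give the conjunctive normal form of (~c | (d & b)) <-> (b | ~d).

(~c | (d & b)) <-> (b | ~d)
≡ ((~c | (d & b)) -> (b | ~d)) & ((b | ~d) -> (~c | (d & b)))   — eliminate <->
≡ (~(~c | (d & b)) | b | ~d) & ((b | ~d) -> (~c | (d & b)))   — eliminate ->
≡ (~(~c | (d & b)) | b | ~d) & (~(b | ~d) | ~c | (d & b))   — eliminate ->
≡ ((~~c & ~(d & b)) | b | ~d) & (~(b | ~d) | ~c | (d & b))   — De Morgan
≡ ((c & ~(d & b)) | b | ~d) & (~(b | ~d) | ~c | (d & b))   — double negation
≡ ((c & (~d | ~b)) | b | ~d) & (~(b | ~d) | ~c | (d & b))   — De Morgan
≡ ((c & (~d | ~b)) | b | ~d) & ((~b & ~~d) | ~c | (d & b))   — De Morgan
≡ ((c & (~d | ~b)) | b | ~d) & ((~b & d) | ~c | (d & b))   — double negation
≡ (c | b | ~d) & (~d | ~b | b | ~d) & (~b | ~c | d) & (~b | ~c | b) & (d | ~c | d) & (d | ~c | b)   — distribute | over &
≡ (c | b | ~d) & (d | ~c)   — simplify

(c | b | ~d) & (d | ~c)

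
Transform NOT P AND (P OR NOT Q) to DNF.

NOT P AND NOT Q

NOT P AND (P OR NOT Q)
⇔ (NOT P AND P) OR (NOT P AND NOT Q)   [distribute AND over OR]
⇔ NOT P AND NOT Q   [simplify]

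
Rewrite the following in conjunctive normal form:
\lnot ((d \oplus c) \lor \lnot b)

\lnot ((d \oplus c) \lor \lnot b)
≡ \lnot (((d \lor c) \land \lnot (d \land c)) \lor \lnot b)   (expand \oplus)
≡ \lnot ((d \lor c) \land \lnot (d \land c)) \land \lnot \lnot b   (De Morgan)
≡ (\lnot (d \lor c) \lor \lnot \lnot (d \land c)) \land \lnot \lnot b   (De Morgan)
≡ ((\lnot d \land \lnot c) \lor \lnot \lnot (d \land c)) \land \lnot \lnot b   (De Morgan)
≡ ((\lnot d \land \lnot c) \lor (d \land c)) \land \lnot \lnot b   (double negation)
≡ ((\lnot d \land \lnot c) \lor (d \land c)) \land b   (double negation)
≡ (\lnot d \lor d) \land (\lnot d \lor c) \land (\lnot c \lor d) \land (\lnot c \lor c) \land b   (distribute \lor over \land)
≡ (\lnot d \lor c) \land (\lnot c \lor d) \land b   (simplify)

(\lnot d \lor c) \land (\lnot c \lor d) \land b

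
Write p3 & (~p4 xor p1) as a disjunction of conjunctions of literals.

p3 & (~p4 xor p1)
= p3 & ((~p4 & ~p1) | (~~p4 & p1))   (expand xor)
= p3 & ((~p4 & ~p1) | (p4 & p1))   (double negation)
= (p3 & ~p4 & ~p1) | (p3 & p4 & p1)   (distribute & over |)

(p3 & ~p4 & ~p1) | (p3 & p4 & p1)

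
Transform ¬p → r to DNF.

¬p → r
= ¬¬p ∨ r   (eliminate →)
= p ∨ r   (double negation)

p ∨ r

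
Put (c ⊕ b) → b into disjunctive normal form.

(¬c ∧ ¬b) ∨ b

(c ⊕ b) → b
≡ ¬(c ⊕ b) ∨ b   [eliminate →]
≡ ¬((c ∧ ¬b) ∨ (¬c ∧ b)) ∨ b   [expand ⊕]
≡ (¬(c ∧ ¬b) ∧ ¬(¬c ∧ b)) ∨ b   [De Morgan]
≡ ((¬c ∨ ¬¬b) ∧ ¬(¬c ∧ b)) ∨ b   [De Morgan]
≡ ((¬c ∨ b) ∧ ¬(¬c ∧ b)) ∨ b   [double negation]
≡ ((¬c ∨ b) ∧ (¬¬c ∨ ¬b)) ∨ b   [De Morgan]
≡ ((¬c ∨ b) ∧ (c ∨ ¬b)) ∨ b   [double negation]
≡ (¬c ∧ c) ∨ (¬c ∧ ¬b) ∨ (b ∧ c) ∨ (b ∧ ¬b) ∨ b   [distribute ∧ over ∨]
≡ (¬c ∧ ¬b) ∨ b   [simplify]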